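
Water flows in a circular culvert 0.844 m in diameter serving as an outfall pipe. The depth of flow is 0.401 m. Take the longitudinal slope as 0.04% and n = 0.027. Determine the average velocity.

For a circular section of diameter D = 0.844 m at depth y = 0.401 m, the central angle is θ = 2 arccos(1 − 2y/D) = 3.042 rad. Then A = (D²/8)(θ − sin θ) = 0.262 m² and P = Dθ/2 = 1.284 m.
Hydraulic radius R = A/P = 0.262/1.284 = 0.2041 m.
From Manning's equation, V = (1/n) R^(2/3) S^(1/2) = (1/0.027) × 0.2041^(2/3) × 0.0004^(1/2) = 0.257 m/s.

V = 0.257 m/s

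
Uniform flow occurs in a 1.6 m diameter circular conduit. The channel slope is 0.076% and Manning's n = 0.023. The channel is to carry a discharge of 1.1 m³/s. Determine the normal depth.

y_n = 1.12 m

Manning's equation rearranged: A R^(2/3) = nQ / (1·√S) = 0.023 × 1.1 / (√0.00076) = 0.9177.
At y = 0.914 m: A R^(2/3) = 0.6793 — short.
At y = 1.36 m: A R^(2/3) = 1.125 — over.
At y = 1.12 m: A R^(2/3) = 0.9139 — ≈ 0.9177.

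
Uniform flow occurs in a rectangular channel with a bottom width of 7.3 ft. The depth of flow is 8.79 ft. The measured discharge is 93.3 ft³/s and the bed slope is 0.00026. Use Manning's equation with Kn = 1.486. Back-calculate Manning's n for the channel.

n = 0.031

Flow area A = b·y = 7.3 × 8.79 = 64.17 ft². Wetted perimeter P = b + 2y = 7.3 + 2×8.79 = 24.88 ft.
Hydraulic radius R = A/P = 64.17/24.88 = 2.579 ft.
Rearranging Manning's equation: n = (1.486/Q) A R^(2/3) S^(1/2) = (1.486/93.3) × 64.17 × 2.579^(2/3) × √0.00026 = 0.031.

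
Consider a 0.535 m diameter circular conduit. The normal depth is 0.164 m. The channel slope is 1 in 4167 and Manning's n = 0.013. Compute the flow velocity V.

For a circular section of diameter D = 0.535 m at depth y = 0.164 m, the central angle is θ = 2 arccos(1 − 2y/D) = 2.347 rad. Then A = (D²/8)(θ − sin θ) = 0.05844 m² and P = Dθ/2 = 0.6278 m.
Hydraulic radius R = A/P = 0.05844/0.6278 = 0.09309 m.
From Manning's equation, V = (1/n) R^(2/3) S^(1/2) = (1/0.013) × 0.09309^(2/3) × 0.00024^(1/2) = 0.245 m/s.

V = 0.245 m/s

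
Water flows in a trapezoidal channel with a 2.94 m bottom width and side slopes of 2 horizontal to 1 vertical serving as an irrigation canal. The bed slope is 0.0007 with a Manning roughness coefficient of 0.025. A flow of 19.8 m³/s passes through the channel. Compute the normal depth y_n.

Manning's equation rearranged: A R^(2/3) = nQ / (1·√S) = 0.025 × 19.8 / (√0.0007) = 18.71.
At y = 2.49 m: A R^(2/3) = 24.69 — high.
At y = 1.69 m: A R^(2/3) = 10.8 — low.
At y = 2.19 m: A R^(2/3) = 18.69 — close enough.

y_n = 2.19 m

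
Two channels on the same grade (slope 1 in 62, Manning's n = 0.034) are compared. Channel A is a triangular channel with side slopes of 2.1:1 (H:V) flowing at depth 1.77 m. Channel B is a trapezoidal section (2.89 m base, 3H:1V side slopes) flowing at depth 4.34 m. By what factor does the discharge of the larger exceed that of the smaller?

Channel A: For a triangular section with side slope z = 2.1: A = zy² = 2.1×1.77² = 6.579 m²; P = 2y√(1+z²) = 2×1.77×2.326 = 8.234 m. Hydraulic radius R = A/P = 6.579/8.234 = 0.799 m. Q_A = (1/0.034)·6.579·0.799^(2/3)·√0.01613 = 21.16 m³/s.
Channel B: With bottom width b = 2.89 m and side slope z = 3: A = (b + zy)y = (2.89 + 3×4.34)×4.34 = 69.05 m²; P = b + 2y√(1+z²) = 2.89 + 2×4.34×3.162 = 30.34 m. Hydraulic radius R = A/P = 69.05/30.34 = 2.276 m. Q_B = (1/0.034)·69.05·2.276^(2/3)·√0.01613 = 446.3 m³/s.
The larger discharge is 446.3 m³/s and the smaller is 21.16 m³/s; the ratio is 21.1.

21.1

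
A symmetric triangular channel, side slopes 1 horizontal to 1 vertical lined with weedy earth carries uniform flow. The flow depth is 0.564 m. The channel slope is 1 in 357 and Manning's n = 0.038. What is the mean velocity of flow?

V = 0.475 m/s

For a triangular section with side slope z = 1: A = zy² = 1×0.564² = 0.3181 m²; P = 2y√(1+z²) = 2×0.564×1.414 = 1.595 m.
Hydraulic radius R = A/P = 0.3181/1.595 = 0.1994 m.
From Manning's equation, V = (1/n) R^(2/3) S^(1/2) = (1/0.038) × 0.1994^(2/3) × 0.002801^(1/2) = 0.475 m/s.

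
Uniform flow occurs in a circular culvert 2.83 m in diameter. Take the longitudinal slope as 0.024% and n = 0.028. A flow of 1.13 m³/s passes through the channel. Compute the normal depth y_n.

Manning's equation rearranged: A R^(2/3) = nQ / (1·√S) = 0.028 × 1.13 / (√0.00024) = 2.042.
Try y = 1.52 m: A R^(2/3) = 2.814 — over.
Try y = 1.26 m: A R^(2/3) = 2.041 — ≈ 2.042.

y_n = 1.26 m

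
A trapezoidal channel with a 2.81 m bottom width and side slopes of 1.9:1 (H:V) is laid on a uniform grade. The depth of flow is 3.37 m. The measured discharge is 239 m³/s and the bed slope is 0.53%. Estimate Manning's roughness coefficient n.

n = 0.014

With bottom width b = 2.81 m and side slope z = 1.9: A = (b + zy)y = (2.81 + 1.9×3.37)×3.37 = 31.05 m²; P = b + 2y√(1+z²) = 2.81 + 2×3.37×2.147 = 17.28 m.
Hydraulic radius R = A/P = 31.05/17.28 = 1.797 m.
Rearranging Manning's equation: n = (1/Q) A R^(2/3) S^(1/2) = (1/239) × 31.05 × 1.797^(2/3) × √0.0053 = 0.014.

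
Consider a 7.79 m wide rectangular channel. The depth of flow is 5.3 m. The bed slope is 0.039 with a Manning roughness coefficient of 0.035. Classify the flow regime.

Flow area A = b·y = 7.79 × 5.3 = 41.29 m². Wetted perimeter P = b + 2y = 7.79 + 2×5.3 = 18.39 m.
Hydraulic radius R = A/P = 41.29/18.39 = 2.245 m.
V = (1/n) R^(2/3) √S = (1/0.035) × 2.245^(2/3) × √0.039 = 9.674 m/s. Hydraulic depth D_h = A/T = 41.29/7.79 = 5.3 m.
Froude number Fr = V/√(g·D_h) = 9.674/√(9.81×5.3) = 1.34, which is greater than 1, so the flow is supercritical.

supercritical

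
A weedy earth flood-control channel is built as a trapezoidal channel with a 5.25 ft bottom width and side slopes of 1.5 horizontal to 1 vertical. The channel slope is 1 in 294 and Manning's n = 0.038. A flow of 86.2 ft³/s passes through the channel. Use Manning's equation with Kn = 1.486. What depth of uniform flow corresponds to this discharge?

Manning's equation rearranged: A R^(2/3) = nQ / (1.486·√S) = 0.038 × 86.2 / (1.486 × √0.003401) = 37.8.
At y = 2.17 ft: A R^(2/3) = 23.22 — short.
At y = 3.07 ft: A R^(2/3) = 45.66 — over.
At y = 2.79 ft: A R^(2/3) = 37.78 — ≈ 37.8.

y_n = 2.79 ft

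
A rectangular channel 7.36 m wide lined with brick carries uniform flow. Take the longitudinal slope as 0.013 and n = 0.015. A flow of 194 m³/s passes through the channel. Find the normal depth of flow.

y_n = 2.61 m

Manning's equation rearranged: A R^(2/3) = nQ / (1·√S) = 0.015 × 194 / (√0.013) = 25.52.
Trying y = 2.94 m: A R^(2/3) = 30.02 — high.
Trying y = 2.61 m: A R^(2/3) = 25.47 — ≈ 25.52.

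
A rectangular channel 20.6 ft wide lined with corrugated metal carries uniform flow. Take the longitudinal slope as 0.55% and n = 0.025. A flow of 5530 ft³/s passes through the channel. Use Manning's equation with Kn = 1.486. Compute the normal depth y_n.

Manning's equation rearranged: A R^(2/3) = nQ / (1.486·√S) = 0.025 × 5530 / (1.486 × √0.0055) = 1254.
At y = 13.7 ft: A R^(2/3) = 919.4 — short.
At y = 22 ft: A R^(2/3) = 1661 — over.
At y = 17.5 ft: A R^(2/3) = 1254 — matches.

y_n = 17.5 ft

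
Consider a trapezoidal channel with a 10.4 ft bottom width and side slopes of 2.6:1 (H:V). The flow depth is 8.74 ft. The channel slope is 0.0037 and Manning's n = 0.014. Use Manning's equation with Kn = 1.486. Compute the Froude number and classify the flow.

With bottom width b = 10.4 ft and side slope z = 2.6: A = (b + zy)y = (10.4 + 2.6×8.74)×8.74 = 289.5 ft²; P = b + 2y√(1+z²) = 10.4 + 2×8.74×2.786 = 59.09 ft.
Hydraulic radius R = A/P = 289.5/59.09 = 4.899 ft.
V = (1.486/n) R^(2/3) √S = (1.486/0.014) × 4.899^(2/3) × √0.0037 = 18.62 ft/s. Hydraulic depth D_h = A/T = 289.5/55.85 = 5.184 ft.
Froude number Fr = V/√(g·D_h) = 18.62/√(32.2×5.184) = 1.44, which is greater than 1, so the flow is supercritical.

supercritical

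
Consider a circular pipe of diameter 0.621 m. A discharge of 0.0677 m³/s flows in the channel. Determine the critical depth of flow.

y_c = 0.163 m

At critical depth, Q² T / (g A³) = 1, i.e. A³/T = Q²/g = 0.0677²/9.81 = 0.0004672.
At y = 0.207 m: A³/T = 0.001179 — high.
At y = 0.128 m: A³/T = 0.0001816 — low.
At y = 0.163 m: A³/T = 0.0004667 — close enough.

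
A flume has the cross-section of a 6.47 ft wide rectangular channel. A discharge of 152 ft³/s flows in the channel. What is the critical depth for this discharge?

For a rectangular channel, critical depth y_c = (q²/g)^(1/3) where q = Q/b = 152/6.47 = 23.49 ft²/s.
So y_c = (23.49²/32.2)^(1/3) = 2.58 ft.

y_c = 2.58 ft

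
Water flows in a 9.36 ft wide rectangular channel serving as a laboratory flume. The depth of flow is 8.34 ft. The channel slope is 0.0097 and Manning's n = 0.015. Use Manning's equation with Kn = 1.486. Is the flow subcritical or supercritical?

Flow area A = b·y = 9.36 × 8.34 = 78.06 ft². Wetted perimeter P = b + 2y = 9.36 + 2×8.34 = 26.04 ft.
Hydraulic radius R = A/P = 78.06/26.04 = 2.998 ft.
V = (1.486/n) R^(2/3) √S = (1.486/0.015) × 2.998^(2/3) × √0.0097 = 20.29 ft/s. Hydraulic depth D_h = A/T = 78.06/9.36 = 8.34 ft.
Froude number Fr = V/√(g·D_h) = 20.29/√(32.2×8.34) = 1.24, which is greater than 1, so the flow is supercritical.

supercritical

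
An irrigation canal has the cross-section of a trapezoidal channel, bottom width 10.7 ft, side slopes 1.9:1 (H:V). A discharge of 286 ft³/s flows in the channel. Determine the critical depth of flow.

y_c = 2.42 ft

At critical depth, Q² T / (g A³) = 1, i.e. A³/T = Q²/g = 286²/32.2 = 2540.
Try y = 1.97 ft: A³/T = 1267 — short.
Try y = 2.42 ft: A³/T = 2550 — matches.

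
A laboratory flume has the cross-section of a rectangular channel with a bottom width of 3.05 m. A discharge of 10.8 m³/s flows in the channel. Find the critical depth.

For a rectangular channel, critical depth y_c = (q²/g)^(1/3) where q = Q/b = 10.8/3.05 = 3.541 m²/s.
So y_c = (3.541²/9.81)^(1/3) = 1.09 m.

y_c = 1.09 m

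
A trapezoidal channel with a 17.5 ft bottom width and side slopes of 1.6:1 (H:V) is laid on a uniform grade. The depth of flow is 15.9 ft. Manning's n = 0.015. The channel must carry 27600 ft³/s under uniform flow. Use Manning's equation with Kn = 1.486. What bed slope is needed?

S = 0.00915

With bottom width b = 17.5 ft and side slope z = 1.6: A = (b + zy)y = (17.5 + 1.6×15.9)×15.9 = 682.7 ft²; P = b + 2y√(1+z²) = 17.5 + 2×15.9×1.887 = 77.5 ft.
Hydraulic radius R = A/P = 682.7/77.5 = 8.81 ft.
From Manning's equation, S = [nQ / (1.486 A R^(2/3))]² = [0.015 × 27600 / (1.486 × 682.7 × 8.81^(2/3))]² = 0.00915.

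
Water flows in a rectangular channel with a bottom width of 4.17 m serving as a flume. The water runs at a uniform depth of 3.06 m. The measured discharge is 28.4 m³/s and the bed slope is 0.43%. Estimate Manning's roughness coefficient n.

Flow area A = b·y = 4.17 × 3.06 = 12.76 m². Wetted perimeter P = b + 2y = 4.17 + 2×3.06 = 10.29 m.
Hydraulic radius R = A/P = 12.76/10.29 = 1.24 m.
Rearranging Manning's equation: n = (1/Q) A R^(2/3) S^(1/2) = (1/28.4) × 12.76 × 1.24^(2/3) × √0.0043 = 0.034.

n = 0.034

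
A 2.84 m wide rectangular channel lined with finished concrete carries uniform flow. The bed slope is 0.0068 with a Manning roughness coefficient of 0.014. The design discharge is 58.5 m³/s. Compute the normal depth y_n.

Manning's equation rearranged: A R^(2/3) = nQ / (1·√S) = 0.014 × 58.5 / (√0.0068) = 9.932.
Try y = 2.47 m: A R^(2/3) = 6.547 — low.
Try y = 3.48 m: A R^(2/3) = 9.939 — matches.

y_n = 3.48 m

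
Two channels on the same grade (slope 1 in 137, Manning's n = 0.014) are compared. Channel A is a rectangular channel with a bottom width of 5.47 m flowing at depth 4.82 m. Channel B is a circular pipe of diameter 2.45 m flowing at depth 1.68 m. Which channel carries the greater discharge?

channel A

Channel A: Flow area A = b·y = 5.47 × 4.82 = 26.37 m². Wetted perimeter P = b + 2y = 5.47 + 2×4.82 = 15.11 m. Hydraulic radius R = A/P = 26.37/15.11 = 1.745 m. Q_A = (1/0.014)·26.37·1.745^(2/3)·√0.007299 = 233.2 m³/s.
Channel B: For a circular section of diameter D = 2.45 m at depth y = 1.68 m, the central angle is θ = 2 arccos(1 − 2y/D) = 3.903 rad. Then A = (D²/8)(θ − sin θ) = 3.446 m² and P = Dθ/2 = 4.781 m. Hydraulic radius R = A/P = 3.446/4.781 = 0.7207 m. Q_B = (1/0.014)·3.446·0.7207^(2/3)·√0.007299 = 16.9 m³/s.
Q_A = 233.2 m³/s vs Q_B = 16.9 m³/s, so channel A carries more.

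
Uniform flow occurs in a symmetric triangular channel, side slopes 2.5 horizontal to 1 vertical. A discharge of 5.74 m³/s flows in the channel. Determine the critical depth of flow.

y_c = 1.01 m

At critical depth, Q² T / (g A³) = 1, i.e. A³/T = Q²/g = 5.74²/9.81 = 3.359.
At y = 1.11 m: A³/T = 5.266 — too large.
At y = 0.788 m: A³/T = 0.9495 — too small.
At y = 1.01 m: A³/T = 3.284 — ≈ 3.359.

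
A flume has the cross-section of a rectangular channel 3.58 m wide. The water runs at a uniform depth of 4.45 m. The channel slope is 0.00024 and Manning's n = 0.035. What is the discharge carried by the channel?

Flow area A = b·y = 3.58 × 4.45 = 15.93 m². Wetted perimeter P = b + 2y = 3.58 + 2×4.45 = 12.48 m.
Hydraulic radius R = A/P = 15.93/12.48 = 1.277 m.
Manning's equation: Q = (1/n) A R^(2/3) S^(1/2) = (1/0.035) × 15.93 × 1.277^(2/3) × 0.00024^(1/2) = 8.3 m³/s.

Q = 8.3 m³/s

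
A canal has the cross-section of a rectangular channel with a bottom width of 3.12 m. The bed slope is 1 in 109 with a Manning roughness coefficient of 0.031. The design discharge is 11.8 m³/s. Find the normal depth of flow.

Manning's equation rearranged: A R^(2/3) = nQ / (1·√S) = 0.031 × 11.8 / (√0.009174) = 3.819.
At y = 1.27 m: A R^(2/3) = 3.124 — short.
At y = 1.47 m: A R^(2/3) = 3.809 — close enough.

y_n = 1.47 m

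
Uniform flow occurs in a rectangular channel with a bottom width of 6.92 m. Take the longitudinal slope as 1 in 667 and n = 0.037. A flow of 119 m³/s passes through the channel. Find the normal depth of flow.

y_n = 8.93 m

Manning's equation rearranged: A R^(2/3) = nQ / (1·√S) = 0.037 × 119 / (√0.001499) = 113.7.
Trying y = 9.77 m: A R^(2/3) = 126.4 — over.
Trying y = 6.19 m: A R^(2/3) = 72.88 — short.
Trying y = 8.93 m: A R^(2/3) = 113.6 — matches.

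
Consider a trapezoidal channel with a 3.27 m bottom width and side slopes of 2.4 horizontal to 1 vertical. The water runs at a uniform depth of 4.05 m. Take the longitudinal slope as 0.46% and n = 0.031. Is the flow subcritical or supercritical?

subcritical

With bottom width b = 3.27 m and side slope z = 2.4: A = (b + zy)y = (3.27 + 2.4×4.05)×4.05 = 52.61 m²; P = b + 2y√(1+z²) = 3.27 + 2×4.05×2.6 = 24.33 m.
Hydraulic radius R = A/P = 52.61/24.33 = 2.162 m.
V = (1/n) R^(2/3) √S = (1/0.031) × 2.162^(2/3) × √0.0046 = 3.658 m/s. Hydraulic depth D_h = A/T = 52.61/22.71 = 2.317 m.
Froude number Fr = V/√(g·D_h) = 3.658/√(9.81×2.317) = 0.767, which is less than 1, so the flow is subcritical.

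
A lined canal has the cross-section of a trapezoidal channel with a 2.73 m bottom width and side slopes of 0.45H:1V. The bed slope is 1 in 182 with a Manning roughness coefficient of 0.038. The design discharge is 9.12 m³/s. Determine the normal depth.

Manning's equation rearranged: A R^(2/3) = nQ / (1·√S) = 0.038 × 9.12 / (√0.005495) = 4.675.
At y = 1.86 m: A R^(2/3) = 6.521 — too large.
At y = 1.06 m: A R^(2/3) = 2.609 — too small.
At y = 1.52 m: A R^(2/3) = 4.678 — ≈ 4.675.

y_n = 1.52 m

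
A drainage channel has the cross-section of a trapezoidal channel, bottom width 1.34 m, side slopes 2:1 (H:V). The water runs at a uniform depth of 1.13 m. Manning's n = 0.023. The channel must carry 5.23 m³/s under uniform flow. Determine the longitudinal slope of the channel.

S = 0.0016

With bottom width b = 1.34 m and side slope z = 2: A = (b + zy)y = (1.34 + 2×1.13)×1.13 = 4.068 m²; P = b + 2y√(1+z²) = 1.34 + 2×1.13×2.236 = 6.394 m.
Hydraulic radius R = A/P = 4.068/6.394 = 0.6363 m.
From Manning's equation, S = [nQ / (1 A R^(2/3))]² = [0.023 × 5.23 / (1 × 4.068 × 0.6363^(2/3))]² = 0.0016.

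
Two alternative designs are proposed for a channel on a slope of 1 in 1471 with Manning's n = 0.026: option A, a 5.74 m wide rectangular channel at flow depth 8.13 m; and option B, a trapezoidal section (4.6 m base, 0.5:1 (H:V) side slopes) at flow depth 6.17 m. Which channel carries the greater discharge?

Channel A: Flow area A = b·y = 5.74 × 8.13 = 46.67 m². Wetted perimeter P = b + 2y = 5.74 + 2×8.13 = 22 m. Hydraulic radius R = A/P = 46.67/22 = 2.121 m. Q_A = (1/0.026)·46.67·2.121^(2/3)·√0.0006798 = 77.26 m³/s.
Channel B: With bottom width b = 4.6 m and side slope z = 0.5: A = (b + zy)y = (4.6 + 0.5×6.17)×6.17 = 47.42 m²; P = b + 2y√(1+z²) = 4.6 + 2×6.17×1.118 = 18.4 m. Hydraulic radius R = A/P = 47.42/18.4 = 2.577 m. Q_B = (1/0.026)·47.42·2.577^(2/3)·√0.0006798 = 89.39 m³/s.
Q_A = 77.26 m³/s vs Q_B = 89.39 m³/s, so channel B carries more.

channel B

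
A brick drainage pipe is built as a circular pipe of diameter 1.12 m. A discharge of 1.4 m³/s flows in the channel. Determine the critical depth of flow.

y_c = 0.66 m

At critical depth, Q² T / (g A³) = 1, i.e. A³/T = Q²/g = 1.4²/9.81 = 0.1998.
Try y = 0.789 m: A³/T = 0.3993 — over.
Try y = 0.66 m: A³/T = 0.2 — matches.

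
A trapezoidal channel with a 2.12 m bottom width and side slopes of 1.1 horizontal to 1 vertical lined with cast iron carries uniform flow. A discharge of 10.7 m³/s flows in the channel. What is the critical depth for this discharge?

y_c = 1.12 m

At critical depth, Q² T / (g A³) = 1, i.e. A³/T = Q²/g = 10.7²/9.81 = 11.67.
At y = 1.39 m: A³/T = 25.2 — high.
At y = 0.921 m: A³/T = 5.795 — low.
At y = 1.12 m: A³/T = 11.54 — close enough.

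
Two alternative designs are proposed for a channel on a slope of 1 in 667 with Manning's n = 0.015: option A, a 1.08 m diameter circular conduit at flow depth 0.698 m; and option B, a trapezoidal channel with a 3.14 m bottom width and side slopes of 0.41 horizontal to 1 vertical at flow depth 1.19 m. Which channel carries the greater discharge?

Channel A: For a circular section of diameter D = 1.08 m at depth y = 0.698 m, the central angle is θ = 2 arccos(1 − 2y/D) = 3.735 rad. Then A = (D²/8)(θ − sin θ) = 0.6262 m² and P = Dθ/2 = 2.017 m. Hydraulic radius R = A/P = 0.6262/2.017 = 0.3104 m. Q_A = (1/0.015)·0.6262·0.3104^(2/3)·√0.001499 = 0.7411 m³/s.
Channel B: With bottom width b = 3.14 m and side slope z = 0.41: A = (b + zy)y = (3.14 + 0.41×1.19)×1.19 = 4.317 m²; P = b + 2y√(1+z²) = 3.14 + 2×1.19×1.081 = 5.712 m. Hydraulic radius R = A/P = 4.317/5.712 = 0.7558 m. Q_B = (1/0.015)·4.317·0.7558^(2/3)·√0.001499 = 9.246 m³/s.
Q_A = 0.7411 m³/s vs Q_B = 9.246 m³/s, so channel B carries more.

channel B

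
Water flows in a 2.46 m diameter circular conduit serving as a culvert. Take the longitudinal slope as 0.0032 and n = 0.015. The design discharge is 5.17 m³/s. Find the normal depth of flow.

Manning's equation rearranged: A R^(2/3) = nQ / (1·√S) = 0.015 × 5.17 / (√0.0032) = 1.371.
At y = 0.763 m: A R^(2/3) = 0.7178 — low.
At y = 1.3 m: A R^(2/3) = 1.886 — high.
At y = 1.08 m: A R^(2/3) = 1.37 — close enough.

y_n = 1.08 m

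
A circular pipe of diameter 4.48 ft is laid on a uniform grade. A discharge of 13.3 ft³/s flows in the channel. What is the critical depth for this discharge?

At critical depth, Q² T / (g A³) = 1, i.e. A³/T = Q²/g = 13.3²/32.2 = 5.493.
Try y = 1.21 ft: A³/T = 10.19 — too large.
Try y = 0.719 ft: A³/T = 1.329 — too small.
Try y = 1.03 ft: A³/T = 5.441 — matches.

y_c = 1.03 ft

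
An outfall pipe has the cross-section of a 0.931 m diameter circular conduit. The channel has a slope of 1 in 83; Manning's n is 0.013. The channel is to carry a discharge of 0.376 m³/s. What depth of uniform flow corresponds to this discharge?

Manning's equation rearranged: A R^(2/3) = nQ / (1·√S) = 0.013 × 0.376 / (√0.01205) = 0.04453.
At y = 0.302 m: A R^(2/3) = 0.05863 — over.
At y = 0.228 m: A R^(2/3) = 0.03387 — short.
At y = 0.262 m: A R^(2/3) = 0.04454 — ≈ 0.04453.

y_n = 0.262 m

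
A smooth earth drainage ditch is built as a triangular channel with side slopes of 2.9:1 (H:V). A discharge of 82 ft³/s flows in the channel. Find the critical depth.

At critical depth, Q² T / (g A³) = 1, i.e. A³/T = Q²/g = 82²/32.2 = 208.8.
Try y = 2.39 ft: A³/T = 327.9 — too large.
Try y = 2.18 ft: A³/T = 207 — close enough.

y_c = 2.18 ft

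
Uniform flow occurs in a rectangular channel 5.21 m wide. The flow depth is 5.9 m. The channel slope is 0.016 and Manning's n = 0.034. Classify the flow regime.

Flow area A = b·y = 5.21 × 5.9 = 30.74 m². Wetted perimeter P = b + 2y = 5.21 + 2×5.9 = 17.01 m.
Hydraulic radius R = A/P = 30.74/17.01 = 1.807 m.
V = (1/n) R^(2/3) √S = (1/0.034) × 1.807^(2/3) × √0.016 = 5.52 m/s. Hydraulic depth D_h = A/T = 30.74/5.21 = 5.9 m.
Froude number Fr = V/√(g·D_h) = 5.52/√(9.81×5.9) = 0.726, which is less than 1, so the flow is subcritical.

subcritical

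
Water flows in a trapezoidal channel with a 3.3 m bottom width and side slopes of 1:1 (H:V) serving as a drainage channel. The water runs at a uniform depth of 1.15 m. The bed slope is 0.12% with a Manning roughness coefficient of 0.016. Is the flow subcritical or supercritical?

subcritical

With bottom width b = 3.3 m and side slope z = 1: A = (b + zy)y = (3.3 + 1×1.15)×1.15 = 5.117 m²; P = b + 2y√(1+z²) = 3.3 + 2×1.15×1.414 = 6.553 m.
Hydraulic radius R = A/P = 5.117/6.553 = 0.781 m.
V = (1/n) R^(2/3) √S = (1/0.016) × 0.781^(2/3) × √0.0012 = 1.836 m/s. Hydraulic depth D_h = A/T = 5.117/5.6 = 0.9138 m.
Froude number Fr = V/√(g·D_h) = 1.836/√(9.81×0.9138) = 0.613, which is less than 1, so the flow is subcritical.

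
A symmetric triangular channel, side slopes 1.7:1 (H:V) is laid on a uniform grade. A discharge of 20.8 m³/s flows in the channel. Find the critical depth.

y_c = 1.98 m

At critical depth, Q² T / (g A³) = 1, i.e. A³/T = Q²/g = 20.8²/9.81 = 44.1.
Trying y = 2.51 m: A³/T = 144 — too large.
Trying y = 1.73 m: A³/T = 22.39 — too small.
Trying y = 1.98 m: A³/T = 43.97 — matches.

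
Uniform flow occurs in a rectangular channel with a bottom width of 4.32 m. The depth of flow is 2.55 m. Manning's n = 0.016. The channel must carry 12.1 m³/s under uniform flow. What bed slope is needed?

Flow area A = b·y = 4.32 × 2.55 = 11.02 m². Wetted perimeter P = b + 2y = 4.32 + 2×2.55 = 9.42 m.
Hydraulic radius R = A/P = 11.02/9.42 = 1.169 m.
From Manning's equation, S = [nQ / (1 A R^(2/3))]² = [0.016 × 12.1 / (1 × 11.02 × 1.169^(2/3))]² = 0.000251.

S = 0.000251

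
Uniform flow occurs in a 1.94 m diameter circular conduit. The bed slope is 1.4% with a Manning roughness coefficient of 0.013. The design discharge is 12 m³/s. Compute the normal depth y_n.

y_n = 1.22 m

Manning's equation rearranged: A R^(2/3) = nQ / (1·√S) = 0.013 × 12 / (√0.014) = 1.318.
At y = 1.01 m: A R^(2/3) = 0.9765 — too small.
At y = 1.33 m: A R^(2/3) = 1.486 — too large.
At y = 1.22 m: A R^(2/3) = 1.316 — ≈ 1.318.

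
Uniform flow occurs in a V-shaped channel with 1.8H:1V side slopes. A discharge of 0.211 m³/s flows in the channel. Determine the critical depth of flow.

At critical depth, Q² T / (g A³) = 1, i.e. A³/T = Q²/g = 0.211²/9.81 = 0.004538.
Trying y = 0.384 m: A³/T = 0.01353 — high.
Trying y = 0.309 m: A³/T = 0.004564 — matches.

y_c = 0.309 m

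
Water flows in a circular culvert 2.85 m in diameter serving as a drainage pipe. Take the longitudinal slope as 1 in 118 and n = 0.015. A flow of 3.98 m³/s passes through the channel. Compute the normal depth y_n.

y_n = 0.687 m

Manning's equation rearranged: A R^(2/3) = nQ / (1·√S) = 0.015 × 3.98 / (√0.008475) = 0.6485.
Trying y = 0.751 m: A R^(2/3) = 0.7735 — too large.
Trying y = 0.519 m: A R^(2/3) = 0.3683 — too small.
Trying y = 0.687 m: A R^(2/3) = 0.6484 — matches.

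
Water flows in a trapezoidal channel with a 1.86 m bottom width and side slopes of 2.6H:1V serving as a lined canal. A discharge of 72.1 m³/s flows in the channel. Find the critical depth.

At critical depth, Q² T / (g A³) = 1, i.e. A³/T = Q²/g = 72.1²/9.81 = 529.9.
At y = 2.99 m: A³/T = 1373 — too large.
At y = 1.73 m: A³/T = 122.6 — too small.
At y = 2.42 m: A³/T = 531.6 — matches.

y_c = 2.42 m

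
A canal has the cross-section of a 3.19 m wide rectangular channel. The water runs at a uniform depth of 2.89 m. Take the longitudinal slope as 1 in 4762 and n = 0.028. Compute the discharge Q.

Flow area A = b·y = 3.19 × 2.89 = 9.219 m². Wetted perimeter P = b + 2y = 3.19 + 2×2.89 = 8.97 m.
Hydraulic radius R = A/P = 9.219/8.97 = 1.028 m.
Manning's equation: Q = (1/n) A R^(2/3) S^(1/2) = (1/0.028) × 9.219 × 1.028^(2/3) × 0.00021^(1/2) = 4.86 m³/s.

Q = 4.86 m³/s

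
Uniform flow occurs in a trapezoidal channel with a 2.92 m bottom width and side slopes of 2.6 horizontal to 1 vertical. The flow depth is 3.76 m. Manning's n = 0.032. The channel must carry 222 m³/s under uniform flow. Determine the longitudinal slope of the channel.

S = 0.00879

With bottom width b = 2.92 m and side slope z = 2.6: A = (b + zy)y = (2.92 + 2.6×3.76)×3.76 = 47.74 m²; P = b + 2y√(1+z²) = 2.92 + 2×3.76×2.786 = 23.87 m.
Hydraulic radius R = A/P = 47.74/23.87 = 2 m.
From Manning's equation, S = [nQ / (1 A R^(2/3))]² = [0.032 × 222 / (1 × 47.74 × 2^(2/3))]² = 0.00879.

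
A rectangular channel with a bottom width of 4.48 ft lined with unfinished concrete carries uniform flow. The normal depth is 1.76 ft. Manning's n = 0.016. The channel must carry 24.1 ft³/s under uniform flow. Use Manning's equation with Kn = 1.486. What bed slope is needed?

S = 0.0011

Flow area A = b·y = 4.48 × 1.76 = 7.885 ft². Wetted perimeter P = b + 2y = 4.48 + 2×1.76 = 8 ft.
Hydraulic radius R = A/P = 7.885/8 = 0.9856 ft.
From Manning's equation, S = [nQ / (1.486 A R^(2/3))]² = [0.016 × 24.1 / (1.486 × 7.885 × 0.9856^(2/3))]² = 0.0011.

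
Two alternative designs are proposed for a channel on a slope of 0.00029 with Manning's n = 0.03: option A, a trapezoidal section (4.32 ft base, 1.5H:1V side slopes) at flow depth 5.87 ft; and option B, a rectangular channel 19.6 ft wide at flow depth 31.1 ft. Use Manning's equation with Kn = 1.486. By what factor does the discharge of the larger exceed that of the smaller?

14.4

Channel A: With bottom width b = 4.32 ft and side slope z = 1.5: A = (b + zy)y = (4.32 + 1.5×5.87)×5.87 = 77.04 ft²; P = b + 2y√(1+z²) = 4.32 + 2×5.87×1.803 = 25.48 ft. Hydraulic radius R = A/P = 77.04/25.48 = 3.023 ft. Q_A = (1.486/0.03)·77.04·3.023^(2/3)·√0.00029 = 135.9 ft³/s.
Channel B: Flow area A = b·y = 19.6 × 31.1 = 609.6 ft². Wetted perimeter P = b + 2y = 19.6 + 2×31.1 = 81.8 ft. Hydraulic radius R = A/P = 609.6/81.8 = 7.452 ft. Q_B = (1.486/0.03)·609.6·7.452^(2/3)·√0.00029 = 1962 ft³/s.
The larger discharge is 1962 ft³/s and the smaller is 135.9 ft³/s; the ratio is 14.4.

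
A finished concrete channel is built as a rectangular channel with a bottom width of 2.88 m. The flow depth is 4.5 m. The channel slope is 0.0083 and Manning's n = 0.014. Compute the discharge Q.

Flow area A = b·y = 2.88 × 4.5 = 12.96 m². Wetted perimeter P = b + 2y = 2.88 + 2×4.5 = 11.88 m.
Hydraulic radius R = A/P = 12.96/11.88 = 1.091 m.
Manning's equation: Q = (1/n) A R^(2/3) S^(1/2) = (1/0.014) × 12.96 × 1.091^(2/3) × 0.0083^(1/2) = 89.4 m³/s.

Q = 89.4 m³/s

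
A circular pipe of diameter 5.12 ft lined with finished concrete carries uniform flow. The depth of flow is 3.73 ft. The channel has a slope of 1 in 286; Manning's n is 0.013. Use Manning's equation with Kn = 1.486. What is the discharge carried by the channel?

For a circular section of diameter D = 5.12 ft at depth y = 3.73 ft, the central angle is θ = 2 arccos(1 − 2y/D) = 4.091 rad. Then A = (D²/8)(θ − sin θ) = 16.07 ft² and P = Dθ/2 = 10.47 ft.
Hydraulic radius R = A/P = 16.07/10.47 = 1.534 ft.
Manning's equation: Q = (1.486/n) A R^(2/3) S^(1/2) = (1.486/0.013) × 16.07 × 1.534^(2/3) × 0.003497^(1/2) = 144 ft³/s.

Q = 144 ft³/s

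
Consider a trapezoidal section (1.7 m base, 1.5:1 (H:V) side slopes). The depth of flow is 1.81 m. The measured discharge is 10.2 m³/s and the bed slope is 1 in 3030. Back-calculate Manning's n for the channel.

With bottom width b = 1.7 m and side slope z = 1.5: A = (b + zy)y = (1.7 + 1.5×1.81)×1.81 = 7.991 m²; P = b + 2y√(1+z²) = 1.7 + 2×1.81×1.803 = 8.226 m.
Hydraulic radius R = A/P = 7.991/8.226 = 0.9714 m.
Rearranging Manning's equation: n = (1/Q) A R^(2/3) S^(1/2) = (1/10.2) × 7.991 × 0.9714^(2/3) × √0.00033 = 0.014.

n = 0.014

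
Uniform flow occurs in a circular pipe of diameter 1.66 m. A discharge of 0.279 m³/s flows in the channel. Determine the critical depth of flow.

At critical depth, Q² T / (g A³) = 1, i.e. A³/T = Q²/g = 0.279²/9.81 = 0.007935.
At y = 0.188 m: A³/T = 0.002348 — low.
At y = 0.256 m: A³/T = 0.007937 — close enough.

y_c = 0.256 m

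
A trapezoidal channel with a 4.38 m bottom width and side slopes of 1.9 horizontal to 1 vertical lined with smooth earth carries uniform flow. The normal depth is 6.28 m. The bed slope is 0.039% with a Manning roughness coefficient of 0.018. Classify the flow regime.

With bottom width b = 4.38 m and side slope z = 1.9: A = (b + zy)y = (4.38 + 1.9×6.28)×6.28 = 102.4 m²; P = b + 2y√(1+z²) = 4.38 + 2×6.28×2.147 = 31.35 m.
Hydraulic radius R = A/P = 102.4/31.35 = 3.268 m.
V = (1/n) R^(2/3) √S = (1/0.018) × 3.268^(2/3) × √0.00039 = 2.416 m/s. Hydraulic depth D_h = A/T = 102.4/28.24 = 3.627 m.
Froude number Fr = V/√(g·D_h) = 2.416/√(9.81×3.627) = 0.405, which is less than 1, so the flow is subcritical.

subcritical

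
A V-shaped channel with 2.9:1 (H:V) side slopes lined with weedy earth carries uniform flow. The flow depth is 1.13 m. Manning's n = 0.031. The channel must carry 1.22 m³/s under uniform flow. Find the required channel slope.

For a triangular section with side slope z = 2.9: A = zy² = 2.9×1.13² = 3.703 m²; P = 2y√(1+z²) = 2×1.13×3.068 = 6.933 m.
Hydraulic radius R = A/P = 3.703/6.933 = 0.5341 m.
From Manning's equation, S = [nQ / (1 A R^(2/3))]² = [0.031 × 1.22 / (1 × 3.703 × 0.5341^(2/3))]² = 0.000241.

S = 0.000241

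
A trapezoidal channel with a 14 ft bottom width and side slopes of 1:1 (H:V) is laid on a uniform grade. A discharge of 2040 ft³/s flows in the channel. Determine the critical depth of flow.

y_c = 7.27 ft

At critical depth, Q² T / (g A³) = 1, i.e. A³/T = Q²/g = 2040²/32.2 = 129200.
At y = 4.98 ft: A³/T = 35240 — short.
At y = 8.07 ft: A³/T = 187400 — over.
At y = 7.27 ft: A³/T = 129600 — ≈ 129200.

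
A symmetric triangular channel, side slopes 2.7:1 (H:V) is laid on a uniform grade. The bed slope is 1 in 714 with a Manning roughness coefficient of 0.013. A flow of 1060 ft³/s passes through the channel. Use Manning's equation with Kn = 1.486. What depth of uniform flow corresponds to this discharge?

Manning's equation rearranged: A R^(2/3) = nQ / (1.486·√S) = 0.013 × 1060 / (1.486 × √0.001401) = 247.8.
At y = 7.59 ft: A R^(2/3) = 362.6 — over.
At y = 5.76 ft: A R^(2/3) = 173.7 — short.
At y = 6.58 ft: A R^(2/3) = 247.7 — close enough.

y_n = 6.58 ft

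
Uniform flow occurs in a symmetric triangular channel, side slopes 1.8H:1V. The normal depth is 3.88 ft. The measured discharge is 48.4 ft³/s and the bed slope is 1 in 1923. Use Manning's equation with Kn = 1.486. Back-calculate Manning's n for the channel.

n = 0.027

For a triangular section with side slope z = 1.8: A = zy² = 1.8×3.88² = 27.1 ft²; P = 2y√(1+z²) = 2×3.88×2.059 = 15.98 ft.
Hydraulic radius R = A/P = 27.1/15.98 = 1.696 ft.
Rearranging Manning's equation: n = (1.486/Q) A R^(2/3) S^(1/2) = (1.486/48.4) × 27.1 × 1.696^(2/3) × √0.00052 = 0.027.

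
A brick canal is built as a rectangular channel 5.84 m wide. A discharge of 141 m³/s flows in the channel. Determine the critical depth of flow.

y_c = 3.9 m

For a rectangular channel, critical depth y_c = (q²/g)^(1/3) where q = Q/b = 141/5.84 = 24.14 m²/s.
So y_c = (24.14²/9.81)^(1/3) = 3.9 m.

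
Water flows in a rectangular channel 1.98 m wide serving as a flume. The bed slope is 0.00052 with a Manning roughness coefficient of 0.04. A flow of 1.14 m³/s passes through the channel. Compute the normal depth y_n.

y_n = 1.44 m

Manning's equation rearranged: A R^(2/3) = nQ / (1·√S) = 0.04 × 1.14 / (√0.00052) = 2.
Trying y = 1.58 m: A R^(2/3) = 2.247 — too large.
Trying y = 0.996 m: A R^(2/3) = 1.237 — too small.
Trying y = 1.44 m: A R^(2/3) = 1.998 — ≈ 2.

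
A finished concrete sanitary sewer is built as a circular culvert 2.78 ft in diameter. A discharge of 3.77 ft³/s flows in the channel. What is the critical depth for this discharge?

y_c = 0.619 ft

At critical depth, Q² T / (g A³) = 1, i.e. A³/T = Q²/g = 3.77²/32.2 = 0.4414.
Trying y = 0.507 ft: A³/T = 0.2021 — short.
Trying y = 0.673 ft: A³/T = 0.6123 — over.
Trying y = 0.619 ft: A³/T = 0.4417 — ≈ 0.4414.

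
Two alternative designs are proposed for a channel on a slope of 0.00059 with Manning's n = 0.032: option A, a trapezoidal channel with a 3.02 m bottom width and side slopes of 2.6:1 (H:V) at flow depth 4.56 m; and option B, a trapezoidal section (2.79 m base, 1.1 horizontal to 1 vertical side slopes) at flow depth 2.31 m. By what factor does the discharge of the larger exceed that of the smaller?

Channel A: With bottom width b = 3.02 m and side slope z = 2.6: A = (b + zy)y = (3.02 + 2.6×4.56)×4.56 = 67.83 m²; P = b + 2y√(1+z²) = 3.02 + 2×4.56×2.786 = 28.43 m. Hydraulic radius R = A/P = 67.83/28.43 = 2.386 m. Q_A = (1/0.032)·67.83·2.386^(2/3)·√0.00059 = 91.95 m³/s.
Channel B: With bottom width b = 2.79 m and side slope z = 1.1: A = (b + zy)y = (2.79 + 1.1×2.31)×2.31 = 12.31 m²; P = b + 2y√(1+z²) = 2.79 + 2×2.31×1.487 = 9.658 m. Hydraulic radius R = A/P = 12.31/9.658 = 1.275 m. Q_B = (1/0.032)·12.31·1.275^(2/3)·√0.00059 = 10.99 m³/s.
The larger discharge is 91.95 m³/s and the smaller is 10.99 m³/s; the ratio is 8.37.

8.37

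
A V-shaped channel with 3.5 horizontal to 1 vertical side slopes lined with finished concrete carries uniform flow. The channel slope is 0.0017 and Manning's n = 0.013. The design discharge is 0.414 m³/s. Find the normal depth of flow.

Manning's equation rearranged: A R^(2/3) = nQ / (1·√S) = 0.013 × 0.414 / (√0.0017) = 0.1305.
Try y = 0.259 m: A R^(2/3) = 0.05854 — too small.
Try y = 0.415 m: A R^(2/3) = 0.2058 — too large.
Try y = 0.35 m: A R^(2/3) = 0.1307 — close enough.

y_n = 0.35 m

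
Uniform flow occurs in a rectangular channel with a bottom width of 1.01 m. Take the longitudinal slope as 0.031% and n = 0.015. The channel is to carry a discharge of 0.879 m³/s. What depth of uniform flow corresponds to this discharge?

Manning's equation rearranged: A R^(2/3) = nQ / (1·√S) = 0.015 × 0.879 / (√0.00031) = 0.7489.
Try y = 1.65 m: A R^(2/3) = 0.8845 — high.
Try y = 1.43 m: A R^(2/3) = 0.7487 — ≈ 0.7489.

y_n = 1.43 m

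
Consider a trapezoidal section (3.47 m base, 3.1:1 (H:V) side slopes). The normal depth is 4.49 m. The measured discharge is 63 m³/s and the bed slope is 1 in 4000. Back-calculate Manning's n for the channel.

With bottom width b = 3.47 m and side slope z = 3.1: A = (b + zy)y = (3.47 + 3.1×4.49)×4.49 = 78.08 m²; P = b + 2y√(1+z²) = 3.47 + 2×4.49×3.257 = 32.72 m.
Hydraulic radius R = A/P = 78.08/32.72 = 2.386 m.
Rearranging Manning's equation: n = (1/Q) A R^(2/3) S^(1/2) = (1/63) × 78.08 × 2.386^(2/3) × √0.00025 = 0.035.

n = 0.035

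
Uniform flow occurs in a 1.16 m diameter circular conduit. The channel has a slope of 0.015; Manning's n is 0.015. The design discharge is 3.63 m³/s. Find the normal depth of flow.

Manning's equation rearranged: A R^(2/3) = nQ / (1·√S) = 0.015 × 3.63 / (√0.015) = 0.4446.
At y = 1.08 m: A R^(2/3) = 0.4979 — high.
At y = 0.672 m: A R^(2/3) = 0.2946 — low.
At y = 0.912 m: A R^(2/3) = 0.4447 — close enough.

y_n = 0.912 m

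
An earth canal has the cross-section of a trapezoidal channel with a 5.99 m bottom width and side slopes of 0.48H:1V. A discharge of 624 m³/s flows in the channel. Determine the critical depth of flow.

At critical depth, Q² T / (g A³) = 1, i.e. A³/T = Q²/g = 624²/9.81 = 39690.
Trying y = 9.31 m: A³/T = 61850 — high.
Trying y = 8.25 m: A³/T = 39770 — close enough.

y_c = 8.25 m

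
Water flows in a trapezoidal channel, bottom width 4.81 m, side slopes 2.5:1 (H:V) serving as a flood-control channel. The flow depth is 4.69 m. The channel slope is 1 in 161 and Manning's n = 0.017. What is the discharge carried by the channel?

With bottom width b = 4.81 m and side slope z = 2.5: A = (b + zy)y = (4.81 + 2.5×4.69)×4.69 = 77.55 m²; P = b + 2y√(1+z²) = 4.81 + 2×4.69×2.693 = 30.07 m.
Hydraulic radius R = A/P = 77.55/30.07 = 2.579 m.
Manning's equation: Q = (1/n) A R^(2/3) S^(1/2) = (1/0.017) × 77.55 × 2.579^(2/3) × 0.006211^(1/2) = 676 m³/s.

Q = 676 m³/s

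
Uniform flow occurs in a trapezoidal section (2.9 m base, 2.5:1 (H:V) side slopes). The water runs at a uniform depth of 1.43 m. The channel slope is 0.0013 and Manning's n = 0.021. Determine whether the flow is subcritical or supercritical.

subcritical

With bottom width b = 2.9 m and side slope z = 2.5: A = (b + zy)y = (2.9 + 2.5×1.43)×1.43 = 9.259 m²; P = b + 2y√(1+z²) = 2.9 + 2×1.43×2.693 = 10.6 m.
Hydraulic radius R = A/P = 9.259/10.6 = 0.8734 m.
V = (1/n) R^(2/3) √S = (1/0.021) × 0.8734^(2/3) × √0.0013 = 1.569 m/s. Hydraulic depth D_h = A/T = 9.259/10.05 = 0.9213 m.
Froude number Fr = V/√(g·D_h) = 1.569/√(9.81×0.9213) = 0.522, which is less than 1, so the flow is subcritical.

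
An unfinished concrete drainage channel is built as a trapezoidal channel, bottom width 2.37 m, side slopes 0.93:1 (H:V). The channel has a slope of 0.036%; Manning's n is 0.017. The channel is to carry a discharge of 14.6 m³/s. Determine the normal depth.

Manning's equation rearranged: A R^(2/3) = nQ / (1·√S) = 0.017 × 14.6 / (√0.00036) = 13.08.
Try y = 2.97 m: A R^(2/3) = 19.56 — over.
Try y = 1.82 m: A R^(2/3) = 7.43 — short.
Try y = 2.43 m: A R^(2/3) = 13.05 — matches.

y_n = 2.43 m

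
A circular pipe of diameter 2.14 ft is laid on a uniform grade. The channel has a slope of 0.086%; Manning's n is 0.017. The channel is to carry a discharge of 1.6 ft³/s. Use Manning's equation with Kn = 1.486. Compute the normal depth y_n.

y_n = 0.75 ft

Manning's equation rearranged: A R^(2/3) = nQ / (1.486·√S) = 0.017 × 1.6 / (1.486 × √0.00086) = 0.6242.
Trying y = 0.939 ft: A R^(2/3) = 0.9441 — over.
Trying y = 0.589 ft: A R^(2/3) = 0.3925 — short.
Trying y = 0.75 ft: A R^(2/3) = 0.6248 — matches.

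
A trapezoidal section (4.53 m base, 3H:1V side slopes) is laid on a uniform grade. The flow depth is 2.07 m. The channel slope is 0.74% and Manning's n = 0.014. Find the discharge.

Q = 159 m³/s

With bottom width b = 4.53 m and side slope z = 3: A = (b + zy)y = (4.53 + 3×2.07)×2.07 = 22.23 m²; P = b + 2y√(1+z²) = 4.53 + 2×2.07×3.162 = 17.62 m.
Hydraulic radius R = A/P = 22.23/17.62 = 1.262 m.
Manning's equation: Q = (1/n) A R^(2/3) S^(1/2) = (1/0.014) × 22.23 × 1.262^(2/3) × 0.0074^(1/2) = 159 m³/s.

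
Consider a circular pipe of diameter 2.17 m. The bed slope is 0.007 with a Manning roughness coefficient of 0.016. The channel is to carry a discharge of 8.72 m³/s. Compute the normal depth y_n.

y_n = 1.31 m

Manning's equation rearranged: A R^(2/3) = nQ / (1·√S) = 0.016 × 8.72 / (√0.007) = 1.668.
At y = 1.09 m: A R^(2/3) = 1.24 — too small.
At y = 1.48 m: A R^(2/3) = 1.99 — too large.
At y = 1.31 m: A R^(2/3) = 1.668 — ≈ 1.668.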